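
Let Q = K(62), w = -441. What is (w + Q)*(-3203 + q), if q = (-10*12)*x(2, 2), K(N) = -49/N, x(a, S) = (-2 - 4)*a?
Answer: 48290333/62 ≈ 7.7888e+5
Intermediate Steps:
x(a, S) = -6*a
Q = -49/62 ≈ -0.79032
q = 1440 (q = (-10*12)*(-6*2) = -120*(-12) = 1440)
(w + Q)*(-3203 + q) = (-441 - 49/62)*(-3203 + 1440) = -27391/62*(-1763) = 48290333/62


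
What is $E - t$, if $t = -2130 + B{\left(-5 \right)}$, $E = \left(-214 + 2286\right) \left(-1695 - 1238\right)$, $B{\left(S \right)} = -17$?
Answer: $-6075029$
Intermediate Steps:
$E = -6077176$ ($E = 2072 \left(-2933\right) = -6077176$)
$t = -2147$ ($t = -2130 - 17 = -2147$)
$E - t = -6077176 - -2147 = -6077176 + 2147 = -6075029$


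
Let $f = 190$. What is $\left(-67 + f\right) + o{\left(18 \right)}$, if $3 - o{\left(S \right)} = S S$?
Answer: $-198$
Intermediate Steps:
$o{\left(S \right)} = 3 - S^{2}$ ($o{\left(S \right)} = 3 - S S = 3 - S^{2}$)
$\left(-67 + f\right) + o{\left(18 \right)} = \left(-67 + 190\right) + \left(3 - 18^{2}\right) = 123 + \left(3 - 324\right) = 123 - 321 = -198$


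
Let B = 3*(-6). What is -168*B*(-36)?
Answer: -108864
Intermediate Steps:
B = -18
-168*B*(-36) = -168*(-18)*(-36) = 3024*(-36) = -108864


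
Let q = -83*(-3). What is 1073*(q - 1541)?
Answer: -1386316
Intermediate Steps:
q = 249
1073*(q - 1541) = 1073*(249 - 1541) = 1073*(-1292) = -1386316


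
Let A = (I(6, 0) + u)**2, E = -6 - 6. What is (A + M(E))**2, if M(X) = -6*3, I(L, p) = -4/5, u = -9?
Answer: 3806401/625 ≈ 6090.2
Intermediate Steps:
I(L, p) = -4/5 (I(L, p) = -4*1/5 = -4/5)
E = -12
M(X) = -18
A = 2401/25 (A = (-4/5 - 9)**2 = (-49/5)**2 = 2401/25 ≈ 96.040)
(A + M(E))**2 = (2401/25 - 18)**2 = (1951/25)**2 = 3806401/625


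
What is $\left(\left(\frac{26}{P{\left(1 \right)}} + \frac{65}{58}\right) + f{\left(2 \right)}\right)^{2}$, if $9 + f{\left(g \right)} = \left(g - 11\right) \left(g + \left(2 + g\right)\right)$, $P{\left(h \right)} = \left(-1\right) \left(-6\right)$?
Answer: $\frac{100260169}{30276} \approx 3311.5$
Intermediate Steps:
$P{\left(h \right)} = 6$
$f{\left(g \right)} = -9 + \left(-11 + g\right) \left(2 + 2 g\right)$ ($f{\left(g \right)} = -9 + \left(g - 11\right) \left(g + \left(2 + g\right)\right) = -9 + \left(-11 + g\right) \left(2 + 2 g\right)$)
$\left(\left(\frac{26}{P{\left(1 \right)}} + \frac{65}{58}\right) + f{\left(2 \right)}\right)^{2} = \left(\left(\frac{26}{6} + \frac{65}{58}\right) - \left(71 - 8\right)\right)^{2} = \left(\left(26 \cdot \frac{1}{6} + 65 \cdot \frac{1}{58}\right) - 63\right)^{2} = \left(\left(\frac{13}{3} + \frac{65}{58}\right) - 63\right)^{2} = \left(\frac{949}{174} - 63\right)^{2} = \left(- \frac{10013}{174}\right)^{2} = \frac{100260169}{30276}$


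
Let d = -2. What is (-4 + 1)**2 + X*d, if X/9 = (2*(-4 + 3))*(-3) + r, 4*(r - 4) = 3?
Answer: -369/2 ≈ -184.50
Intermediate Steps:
r = 19/4 (r = 4 + (1/4)*3 = 4 + 3/4 = 19/4 ≈ 4.7500)
X = 387/4 (X = 9*((2*(-4 + 3))*(-3) + 19/4) = 9*((2*(-1))*(-3) + 19/4) = 9*(-2*(-3) + 19/4) = 9*(6 + 19/4) = 9*(43/4) = 387/4 ≈ 96.750)
(-4 + 1)**2 + X*d = (-4 + 1)**2 + (387/4)*(-2) = (-3)**2 - 387/2 = 9 - 387/2 = -369/2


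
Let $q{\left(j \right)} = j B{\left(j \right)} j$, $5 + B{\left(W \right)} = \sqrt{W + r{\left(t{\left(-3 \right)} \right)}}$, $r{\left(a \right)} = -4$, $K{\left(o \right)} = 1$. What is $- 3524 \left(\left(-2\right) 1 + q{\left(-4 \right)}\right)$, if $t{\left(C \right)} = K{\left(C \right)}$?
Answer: $288968 - 112768 i \sqrt{2} \approx 2.8897 \cdot 10^{5} - 1.5948 \cdot 10^{5} i$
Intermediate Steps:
$t{\left(C \right)} = 1$
$B{\left(W \right)} = -5 + \sqrt{-4 + W}$ ($B{\left(W \right)} = -5 + \sqrt{W - 4} = -5 + \sqrt{-4 + W}$)
$q{\left(j \right)} = j^{2} \left(-5 + \sqrt{-4 + j}\right)$ ($q{\left(j \right)} = j \left(-5 + \sqrt{-4 + j}\right) j = j^{2} \left(-5 + \sqrt{-4 + j}\right)$)
$- 3524 \left(\left(-2\right) 1 + q{\left(-4 \right)}\right) = - 3524 \left(\left(-2\right) 1 + \left(-4\right)^{2} \left(-5 + \sqrt{-4 - 4}\right)\right) = - 3524 \left(-2 + 16 \left(-5 + \sqrt{-8}\right)\right) = - 3524 \left(-2 + 16 \left(-5 + 2 i \sqrt{2}\right)\right) = - 3524 \left(-2 - \left(80 - 32 i \sqrt{2}\right)\right) = - 3524 \left(-82 + 32 i \sqrt{2}\right) = 288968 - 112768 i \sqrt{2}$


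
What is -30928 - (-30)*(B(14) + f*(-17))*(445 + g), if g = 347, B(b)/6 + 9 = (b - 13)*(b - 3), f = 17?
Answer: -6612448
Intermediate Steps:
B(b) = -54 + 6*(-13 + b)*(-3 + b) (B(b) = -54 + 6*((b - 13)*(b - 3)) = -54 + 6*((-13 + b)*(-3 + b)) = -54 + 6*(-13 + b)*(-3 + b))
-30928 - (-30)*(B(14) + f*(-17))*(445 + g) = -30928 - (-30)*((180 - 96*14 + 6*14**2) + 17*(-17))*(445 + 347) = -30928 - (-30)*((180 - 1344 + 6*196) - 289)*792 = -30928 - (-30)*((180 - 1344 + 1176) - 289)*792 = -30928 - (-30)*(12 - 289)*792 = -30928 - (-30)*(-277*792) = -30928 - (-30)*(-219384) = -30928 - 1*6581520 = -30928 - 6581520 = -6612448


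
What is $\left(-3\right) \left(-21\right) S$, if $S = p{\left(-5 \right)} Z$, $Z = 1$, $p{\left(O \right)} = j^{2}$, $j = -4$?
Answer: $1008$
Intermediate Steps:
$p{\left(O \right)} = 16$ ($p{\left(O \right)} = \left(-4\right)^{2} = 16$)
$S = 16$ ($S = 16 \cdot 1 = 16$)
$\left(-3\right) \left(-21\right) S = \left(-3\right) \left(-21\right) 16 = 63 \cdot 16 = 1008$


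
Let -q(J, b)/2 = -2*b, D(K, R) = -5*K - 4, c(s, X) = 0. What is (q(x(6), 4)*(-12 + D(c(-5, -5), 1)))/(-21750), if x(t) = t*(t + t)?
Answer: 128/10875 ≈ 0.011770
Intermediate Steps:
x(t) = 2*t² (x(t) = t*(2*t) = 2*t²)
D(K, R) = -4 - 5*K
q(J, b) = 4*b (q(J, b) = -(-4)*b = 4*b)
(q(x(6), 4)*(-12 + D(c(-5, -5), 1)))/(-21750) = ((4*4)*(-12 + (-4 - 5*0)))/(-21750) = (16*(-12 + (-4 + 0)))*(-1/21750) = (16*(-12 - 4))*(-1/21750) = (16*(-16))*(-1/21750) = -256*(-1/21750) = 128/10875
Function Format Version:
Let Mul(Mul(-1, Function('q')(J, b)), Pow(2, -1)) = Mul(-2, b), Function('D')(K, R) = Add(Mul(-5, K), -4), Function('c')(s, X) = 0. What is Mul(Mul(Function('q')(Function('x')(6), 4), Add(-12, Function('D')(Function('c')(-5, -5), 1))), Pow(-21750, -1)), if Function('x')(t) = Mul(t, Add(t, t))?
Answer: Rational(128, 10875) ≈ 0.011770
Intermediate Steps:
Function('x')(t) = Mul(2, Pow(t, 2)) (Function('x')(t) = Mul(t, Mul(2, t)) = Mul(2, Pow(t, 2)))
Function('D')(K, R) = Add(-4, Mul(-5, K))
Function('q')(J, b) = Mul(4, b) (Function('q')(J, b) = Mul(-2, Mul(-2, b)) = Mul(4, b))
Mul(Mul(Function('q')(Function('x')(6), 4), Add(-12, Function('D')(Function('c')(-5, -5), 1))), Pow(-21750, -1)) = Mul(Mul(Mul(4, 4), Add(-12, Add(-4, Mul(-5, 0)))), Pow(-21750, -1)) = Mul(Mul(16, Add(-12, Add(-4, 0))), Rational(-1, 21750)) = Mul(Mul(16, Add(-12, -4)), Rational(-1, 21750)) = Mul(Mul(16, -16), Rational(-1, 21750)) = Mul(-256, Rational(-1, 21750)) = Rational(128, 10875)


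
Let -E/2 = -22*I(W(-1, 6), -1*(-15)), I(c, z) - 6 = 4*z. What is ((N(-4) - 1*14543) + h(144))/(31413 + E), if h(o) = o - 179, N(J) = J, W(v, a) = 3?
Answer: -14582/34317 ≈ -0.42492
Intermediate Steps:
I(c, z) = 6 + 4*z
h(o) = -179 + o
E = 2904 (E = -(-44)*(6 + 4*(-1*(-15))) = -(-44)*(6 + 4*15) = -(-44)*(6 + 60) = -(-44)*66 = -2*(-1452) = 2904)
((N(-4) - 1*14543) + h(144))/(31413 + E) = ((-4 - 1*14543) + (-179 + 144))/(31413 + 2904) = ((-4 - 14543) - 35)/34317 = (-14547 - 35)*(1/34317) = -14582*1/34317 = -14582/34317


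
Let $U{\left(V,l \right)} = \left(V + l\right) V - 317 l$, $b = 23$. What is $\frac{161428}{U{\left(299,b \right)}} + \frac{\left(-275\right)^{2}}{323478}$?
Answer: $\frac{58948048459}{28785336786} \approx 2.0479$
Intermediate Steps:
$U{\left(V,l \right)} = - 317 l + V \left(V + l\right)$ ($U{\left(V,l \right)} = V \left(V + l\right) - 317 l = - 317 l + V \left(V + l\right)$)
$\frac{161428}{U{\left(299,b \right)}} + \frac{\left(-275\right)^{2}}{323478} = \frac{161428}{299^{2} - 7291 + 299 \cdot 23} + \frac{\left(-275\right)^{2}}{323478} = \frac{161428}{89401 - 7291 + 6877} + 75625 \cdot \frac{1}{323478} = \frac{161428}{88987} + \frac{75625}{323478} = \frac{58948048459}{28785336786}$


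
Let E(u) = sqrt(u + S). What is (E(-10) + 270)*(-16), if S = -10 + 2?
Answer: -4320 - 48*I*sqrt(2) ≈ -4320.0 - 67.882*I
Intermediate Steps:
S = -8
E(u) = sqrt(-8 + u) (E(u) = sqrt(u - 8) = sqrt(-8 + u))
(E(-10) + 270)*(-16) = (sqrt(-8 - 10) + 270)*(-16) = (sqrt(-18) + 270)*(-16) = (3*I*sqrt(2) + 270)*(-16) = (270 + 3*I*sqrt(2))*(-16) = -4320 - 48*I*sqrt(2)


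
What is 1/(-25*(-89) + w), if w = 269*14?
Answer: 1/5991 ≈ 0.00016692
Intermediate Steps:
w = 3766
1/(-25*(-89) + w) = 1/(-25*(-89) + 3766) = 1/(2225 + 3766) = 1/5991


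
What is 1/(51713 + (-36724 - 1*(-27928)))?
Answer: 1/42917 ≈ 2.3301e-5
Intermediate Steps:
1/(51713 + (-36724 - 1*(-27928))) = 1/(51713 + (-36724 + 27928)) = 1/(51713 - 8796) = 1/42917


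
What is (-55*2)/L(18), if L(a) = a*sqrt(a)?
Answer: -55*sqrt(2)/54 ≈ -1.4404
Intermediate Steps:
L(a) = a**(3/2)
(-55*2)/L(18) = (-55*2)/(18**(3/2)) = -110*sqrt(2)/108 = -55*sqrt(2)/54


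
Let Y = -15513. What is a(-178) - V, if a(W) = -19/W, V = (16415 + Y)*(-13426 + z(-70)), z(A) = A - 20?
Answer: 2170074915/178 ≈ 1.2191e+7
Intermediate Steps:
z(A) = -20 + A
V = -12191432 (V = (16415 - 15513)*(-13426 + (-20 - 70)) = 902*(-13426 - 90) = 902*(-13516) = -12191432)
a(-178) - V = -19/(-178) - 1*(-12191432) = -19*(-1/178) + 12191432 = 19/178 + 12191432 = 2170074915/178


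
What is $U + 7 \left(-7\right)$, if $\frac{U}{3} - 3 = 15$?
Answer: $5$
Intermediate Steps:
$U = 54$ ($U = 9 + 3 \cdot 15 = 9 + 45 = 54$)
$U + 7 \left(-7\right) = 54 + 7 \left(-7\right) = 54 - 49 = 5$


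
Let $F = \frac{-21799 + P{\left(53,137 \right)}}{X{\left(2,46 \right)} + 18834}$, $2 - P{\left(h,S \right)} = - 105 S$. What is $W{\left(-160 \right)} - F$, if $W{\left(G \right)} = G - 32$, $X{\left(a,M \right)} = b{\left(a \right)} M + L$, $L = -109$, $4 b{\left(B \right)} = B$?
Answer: $- \frac{8239}{43} \approx -191.6$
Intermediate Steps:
$b{\left(B \right)} = \frac{B}{4}$
$X{\left(a,M \right)} = -109 + \frac{M a}{4}$ ($X{\left(a,M \right)} = \frac{a}{4} M - 109 = \frac{M a}{4} - 109 = -109 + \frac{M a}{4}$)
$W{\left(G \right)} = -32 + G$
$P{\left(h,S \right)} = 2 + 105 S$ ($P{\left(h,S \right)} = 2 - - 105 S = 2 + 105 S$)
$F = - \frac{17}{43}$ ($F = \frac{-21799 + \left(2 + 105 \cdot 137\right)}{\left(-109 + \frac{1}{4} \cdot 46 \cdot 2\right) + 18834} = \frac{-21799 + \left(2 + 14385\right)}{\left(-109 + 23\right) + 18834} = \frac{-21799 + 14387}{-86 + 18834} = - \frac{7412}{18748} = \left(-7412\right) \frac{1}{18748} = - \frac{17}{43} \approx -0.39535$)
$W{\left(-160 \right)} - F = \left(-32 - 160\right) - - \frac{17}{43} = -192 + \frac{17}{43} = - \frac{8239}{43}$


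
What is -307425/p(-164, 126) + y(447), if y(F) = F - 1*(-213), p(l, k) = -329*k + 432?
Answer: 9127315/13674 ≈ 667.49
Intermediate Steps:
p(l, k) = 432 - 329*k
y(F) = 213 + F (y(F) = F + 213 = 213 + F)
-307425/p(-164, 126) + y(447) = -307425/(432 - 329*126) + (213 + 447) = -307425/(432 - 41454) + 660 = -307425/(-41022) + 660 = -307425*(-1/41022) + 660 = 102475/13674 + 660 = 9127315/13674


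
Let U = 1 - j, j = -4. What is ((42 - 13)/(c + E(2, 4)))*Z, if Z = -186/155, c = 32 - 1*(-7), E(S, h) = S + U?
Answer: -87/115 ≈ -0.75652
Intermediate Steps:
U = 5 (U = 1 - 1*(-4) = 1 + 4 = 5)
E(S, h) = 5 + S (E(S, h) = S + 5 = 5 + S)
c = 39 (c = 32 + 7 = 39)
Z = -6/5 (Z = -186*1/155 = -6/5 ≈ -1.2000)
((42 - 13)/(c + E(2, 4)))*Z = ((42 - 13)/(39 + (5 + 2)))*(-6/5) = (29/(39 + 7))*(-6/5) = (29/46)*(-6/5) = -87/115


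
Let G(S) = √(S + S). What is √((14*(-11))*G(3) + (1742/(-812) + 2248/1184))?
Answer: √(-55664021 - 34751714536*√6)/15022 ≈ 19.429*I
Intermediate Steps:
G(S) = √2*√S (G(S) = √(2*S) = √2*√S)
√((14*(-11))*G(3) + (1742/(-812) + 2248/1184)) = √((14*(-11))*(√2*√3) + (1742/(-812) + 2248/1184)) = √(-154*√6 + (1742*(-1/812) + 2248*(1/1184))) = √(-154*√6 + (-871/406 + 281/148)) = √(-154*√6 - 7411/30044) = √(-7411/30044 - 154*√6)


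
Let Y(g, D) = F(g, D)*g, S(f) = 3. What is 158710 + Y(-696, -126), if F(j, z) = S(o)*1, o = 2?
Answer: 156622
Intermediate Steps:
F(j, z) = 3 (F(j, z) = 3*1 = 3)
Y(g, D) = 3*g
158710 + Y(-696, -126) = 158710 + 3*(-696) = 158710 - 2088 = 156622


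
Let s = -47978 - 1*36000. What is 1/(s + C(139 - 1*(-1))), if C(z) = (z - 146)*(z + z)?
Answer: -1/85658 ≈ -1.1674e-5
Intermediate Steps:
C(z) = 2*z*(-146 + z) (C(z) = (-146 + z)*(2*z) = 2*z*(-146 + z))
s = -83978 (s = -47978 - 36000 = -83978)
1/(s + C(139 - 1*(-1))) = 1/(-83978 + 2*(139 - 1*(-1))*(-146 + (139 - 1*(-1)))) = 1/(-83978 + 2*(139 + 1)*(-146 + (139 + 1))) = 1/(-83978 + 2*140*(-146 + 140)) = 1/(-83978 + 2*140*(-6)) = 1/(-83978 - 1680) = 1/(-85658) = -1/85658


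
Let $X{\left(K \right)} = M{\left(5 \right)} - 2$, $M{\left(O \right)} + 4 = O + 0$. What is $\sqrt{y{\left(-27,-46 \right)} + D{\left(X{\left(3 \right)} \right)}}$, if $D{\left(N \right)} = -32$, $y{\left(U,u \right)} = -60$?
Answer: $2 i \sqrt{23} \approx 9.5917 i$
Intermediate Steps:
$M{\left(O \right)} = -4 + O$ ($M{\left(O \right)} = -4 + \left(O + 0\right) = -4 + O$)
$X{\left(K \right)} = -1$ ($X{\left(K \right)} = \left(-4 + 5\right) - 2 = 1 - 2 = -1$)
$\sqrt{y{\left(-27,-46 \right)} + D{\left(X{\left(3 \right)} \right)}} = \sqrt{-60 - 32} = \sqrt{-92} = 2 i \sqrt{23}$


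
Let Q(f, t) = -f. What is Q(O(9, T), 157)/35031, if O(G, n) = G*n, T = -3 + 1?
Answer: 6/11677 ≈ 0.00051383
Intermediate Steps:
T = -2
Q(O(9, T), 157)/35031 = -9*(-2)/35031 = -1*(-18)*(1/35031) = 18*(1/35031) = 6/11677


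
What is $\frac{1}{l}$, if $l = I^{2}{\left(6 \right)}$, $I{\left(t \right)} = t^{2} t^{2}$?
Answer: $\frac{1}{1679616} \approx 5.9537 \cdot 10^{-7}$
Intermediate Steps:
$I{\left(t \right)} = t^{4}$
$l = 1679616$ ($l = \left(6^{4}\right)^{2} = 1296^{2} = 1679616$)
$\frac{1}{l} = \frac{1}{1679616}$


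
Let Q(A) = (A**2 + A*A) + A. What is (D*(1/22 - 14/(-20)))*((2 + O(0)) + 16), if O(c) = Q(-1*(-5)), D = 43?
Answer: 128699/55 ≈ 2340.0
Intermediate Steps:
Q(A) = A + 2*A**2 (Q(A) = (A**2 + A**2) + A = 2*A**2 + A = A + 2*A**2)
O(c) = 55 (O(c) = (-1*(-5))*(1 + 2*(-1*(-5))) = 5*(1 + 2*5) = 5*(1 + 10) = 5*11 = 55)
(D*(1/22 - 14/(-20)))*((2 + O(0)) + 16) = (43*(1/22 - 14/(-20)))*((2 + 55) + 16) = (43*(1*(1/22) - 14*(-1/20)))*(57 + 16) = (43*(1/22 + 7/10))*73 = (43*(41/55))*73 = (1763/55)*73 = 128699/55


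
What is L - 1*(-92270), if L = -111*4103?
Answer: -363163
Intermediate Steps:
L = -455433
L - 1*(-92270) = -455433 - 1*(-92270) = -455433 + 92270 = -363163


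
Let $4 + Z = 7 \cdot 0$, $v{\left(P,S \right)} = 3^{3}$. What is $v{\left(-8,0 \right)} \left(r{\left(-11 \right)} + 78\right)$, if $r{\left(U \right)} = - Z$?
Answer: $2214$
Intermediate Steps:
$v{\left(P,S \right)} = 27$
$Z = -4$ ($Z = -4 + 7 \cdot 0 = -4 + 0 = -4$)
$r{\left(U \right)} = 4$ ($r{\left(U \right)} = \left(-1\right) \left(-4\right) = 4$)
$v{\left(-8,0 \right)} \left(r{\left(-11 \right)} + 78\right) = 27 \left(4 + 78\right) = 27 \cdot 82 = 2214$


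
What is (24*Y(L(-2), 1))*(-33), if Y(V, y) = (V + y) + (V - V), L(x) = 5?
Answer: -4752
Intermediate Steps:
Y(V, y) = V + y (Y(V, y) = (V + y) + 0 = V + y)
(24*Y(L(-2), 1))*(-33) = (24*(5 + 1))*(-33) = (24*6)*(-33) = 144*(-33) = -4752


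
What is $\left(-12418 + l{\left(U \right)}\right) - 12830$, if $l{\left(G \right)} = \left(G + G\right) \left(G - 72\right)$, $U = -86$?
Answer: $1928$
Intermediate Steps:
$l{\left(G \right)} = 2 G \left(-72 + G\right)$
$\left(-12418 + l{\left(U \right)}\right) - 12830 = \left(-12418 + 2 \left(-86\right) \left(-72 - 86\right)\right) - 12830 = \left(-12418 + 2 \left(-86\right) \left(-158\right)\right) - 12830 = \left(-12418 + 27176\right) - 12830 = 14758 - 12830 = 1928$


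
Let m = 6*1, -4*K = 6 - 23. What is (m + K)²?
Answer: 1681/16 ≈ 105.06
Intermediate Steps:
K = 17/4 (K = -(6 - 23)/4 = -¼*(-17) = 17/4 ≈ 4.2500)
m = 6
(m + K)² = (6 + 17/4)² = (41/4)² = 1681/16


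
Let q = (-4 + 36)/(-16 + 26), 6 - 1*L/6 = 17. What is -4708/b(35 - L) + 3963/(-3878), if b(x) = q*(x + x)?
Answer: -13012067/1566712 ≈ -8.3053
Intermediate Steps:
L = -66 (L = 36 - 6*17 = 36 - 102 = -66)
q = 16/5 (q = 32/10 = 32*(⅒) = 16/5 ≈ 3.2000)
b(x) = 32*x/5 (b(x) = 16*(x + x)/5 = 16*(2*x)/5 = 32*x/5)
-4708/b(35 - L) + 3963/(-3878) = -4708*5/(32*(35 - 1*(-66))) + 3963/(-3878) = -4708*5/(32*(35 + 66)) + 3963*(-1/3878) = -4708/((32/5)*101) - 3963/3878 = -4708/3232/5 - 3963/3878 = -4708*5/3232 - 3963/3878 = -5885/808 - 3963/3878 = -13012067/1566712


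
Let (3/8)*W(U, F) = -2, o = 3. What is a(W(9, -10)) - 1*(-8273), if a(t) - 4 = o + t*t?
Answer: 74776/9 ≈ 8308.4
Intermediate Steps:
W(U, F) = -16/3 (W(U, F) = (8/3)*(-2) = -16/3)
a(t) = 7 + t² (a(t) = 4 + (3 + t*t) = 4 + (3 + t²) = 7 + t²)
a(W(9, -10)) - 1*(-8273) = (7 + (-16/3)²) - 1*(-8273) = (7 + 256/9) + 8273 = 319/9 + 8273 = 74776/9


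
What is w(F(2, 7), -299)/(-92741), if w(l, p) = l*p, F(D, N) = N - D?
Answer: 1495/92741 ≈ 0.016120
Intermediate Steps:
w(F(2, 7), -299)/(-92741) = ((7 - 1*2)*(-299))/(-92741) = ((7 - 2)*(-299))*(-1/92741) = (5*(-299))*(-1/92741) = -1495*(-1/92741) = 1495/92741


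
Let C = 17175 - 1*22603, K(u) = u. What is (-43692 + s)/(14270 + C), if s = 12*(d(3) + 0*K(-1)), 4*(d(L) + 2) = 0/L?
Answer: -21858/4421 ≈ -4.9441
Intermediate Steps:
d(L) = -2 (d(L) = -2 + (0/L)/4 = -2 + (¼)*0 = -2 + 0 = -2)
s = -24 (s = 12*(-2 + 0*(-1)) = 12*(-2 + 0) = 12*(-2) = -24)
C = -5428 (C = 17175 - 22603 = -5428)
(-43692 + s)/(14270 + C) = (-43692 - 24)/(14270 - 5428) = -43716/8842 = -43716*1/8842 = -21858/4421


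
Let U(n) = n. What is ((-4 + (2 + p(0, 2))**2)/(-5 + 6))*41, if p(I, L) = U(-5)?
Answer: 205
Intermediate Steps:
p(I, L) = -5
((-4 + (2 + p(0, 2))**2)/(-5 + 6))*41 = ((-4 + (2 - 5)**2)/(-5 + 6))*41 = ((-4 + (-3)**2)/1)*41 = ((-4 + 9)*1)*41 = (5*1)*41 = 5*41 = 205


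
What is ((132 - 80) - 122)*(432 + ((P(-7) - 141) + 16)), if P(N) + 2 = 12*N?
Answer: -15470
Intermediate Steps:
P(N) = -2 + 12*N
((132 - 80) - 122)*(432 + ((P(-7) - 141) + 16)) = ((132 - 80) - 122)*(432 + (((-2 + 12*(-7)) - 141) + 16)) = (52 - 122)*(432 + (((-2 - 84) - 141) + 16)) = -70*(432 + ((-86 - 141) + 16)) = -70*(432 + (-227 + 16)) = -70*(432 - 211) = -70*221 = -15470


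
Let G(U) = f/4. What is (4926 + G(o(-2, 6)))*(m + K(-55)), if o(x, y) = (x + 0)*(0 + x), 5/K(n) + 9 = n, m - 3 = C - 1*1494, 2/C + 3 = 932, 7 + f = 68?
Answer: -1752234707945/237824 ≈ -7.3678e+6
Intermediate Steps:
f = 61 (f = -7 + 68 = 61)
C = 2/929 (C = 2/(-3 + 932) = 2/929 ≈ 0.0021529)
m = -1385137/929 (m = 3 + (2/929 - 1*1494) = 3 + (2/929 - 1494) = 3 - 1387924/929 = -1385137/929 ≈ -1491.0)
K(n) = 5/(-9 + n)
o(x, y) = x² (o(x, y) = x*x = x²)
G(U) = 61/4
(4926 + G(o(-2, 6)))*(m + K(-55)) = (4926 + 61/4)*(-1385137/929 + 5/(-9 - 55)) = 19765*(-1385137/929 + 5/(-64))/4 = 19765*(-1385137/929 + 5*(-1/64))/4 = 19765*(-1385137/929 - 5/64)/4 = (19765/4)*(-88653413/59456) = -1752234707945/237824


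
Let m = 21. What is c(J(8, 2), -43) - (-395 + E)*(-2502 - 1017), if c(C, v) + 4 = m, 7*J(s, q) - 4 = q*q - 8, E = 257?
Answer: -485605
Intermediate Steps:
J(s, q) = -4/7 + q²/7 (J(s, q) = 4/7 + (q*q - 8)/7 = 4/7 + (q² - 8)/7 = 4/7 + (-8 + q²)/7 = 4/7 + (-8/7 + q²/7) = -4/7 + q²/7)
c(C, v) = 17 (c(C, v) = -4 + 21 = 17)
c(J(8, 2), -43) - (-395 + E)*(-2502 - 1017) = 17 - (-395 + 257)*(-2502 - 1017) = 17 - (-138)*(-3519) = 17 - 1*485622 = 17 - 485622 = -485605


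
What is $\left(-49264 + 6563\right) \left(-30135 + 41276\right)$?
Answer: $-475731841$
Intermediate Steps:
$\left(-49264 + 6563\right) \left(-30135 + 41276\right) = \left(-42701\right) 11141 = -475731841$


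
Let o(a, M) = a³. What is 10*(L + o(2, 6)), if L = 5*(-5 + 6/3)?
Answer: -70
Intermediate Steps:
L = -15 (L = 5*(-5 + 6*(⅓)) = 5*(-5 + 2) = 5*(-3) = -15)
10*(L + o(2, 6)) = 10*(-15 + 2³) = 10*(-15 + 8) = 10*(-7) = -70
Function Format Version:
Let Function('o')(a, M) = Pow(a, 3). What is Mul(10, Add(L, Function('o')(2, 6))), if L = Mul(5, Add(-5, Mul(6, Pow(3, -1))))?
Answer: -70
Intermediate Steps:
L = -15 (L = Mul(5, Add(-5, Mul(6, Rational(1, 3)))) = Mul(5, Add(-5, 2)) = Mul(5, -3) = -15)
Mul(10, Add(L, Function('o')(2, 6))) = Mul(10, Add(-15, Pow(2, 3))) = Mul(10, Add(-15, 8)) = Mul(10, -7) = -70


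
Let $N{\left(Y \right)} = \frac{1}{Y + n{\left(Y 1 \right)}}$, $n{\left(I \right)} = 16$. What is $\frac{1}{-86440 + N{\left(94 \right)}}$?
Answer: $- \frac{110}{9508399} \approx -1.1569 \cdot 10^{-5}$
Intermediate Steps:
$N{\left(Y \right)} = \frac{1}{16 + Y}$ ($N{\left(Y \right)} = \frac{1}{Y + 16} = \frac{1}{16 + Y}$)
$\frac{1}{-86440 + N{\left(94 \right)}} = \frac{1}{-86440 + \frac{1}{16 + 94}} = \frac{1}{-86440 + \frac{1}{110}} = \frac{1}{- \frac{9508399}{110}} = - \frac{110}{9508399}$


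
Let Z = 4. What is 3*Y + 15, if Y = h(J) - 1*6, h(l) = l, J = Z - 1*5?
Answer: -6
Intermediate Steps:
J = -1 (J = 4 - 1*5 = 4 - 5 = -1)
Y = -7 (Y = -1 - 1*6 = -1 - 6 = -7)
3*Y + 15 = 3*(-7) + 15 = -21 + 15 = -6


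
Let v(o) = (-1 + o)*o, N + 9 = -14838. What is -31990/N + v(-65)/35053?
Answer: 169291300/74347413 ≈ 2.2770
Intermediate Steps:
N = -14847 (N = -9 - 14838 = -14847)
v(o) = o*(-1 + o)
-31990/N + v(-65)/35053 = -31990/(-14847) - 65*(-1 - 65)/35053 = -31990*(-1/14847) - 65*(-66)*(1/35053) = 4570/2121 + 4290*(1/35053) = 4570/2121 + 4290/35053 = 169291300/74347413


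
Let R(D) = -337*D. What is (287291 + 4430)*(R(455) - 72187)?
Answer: -65789503362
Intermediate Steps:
(287291 + 4430)*(R(455) - 72187) = (287291 + 4430)*(-337*455 - 72187) = 291721*(-153335 - 72187) = 291721*(-225522) = -65789503362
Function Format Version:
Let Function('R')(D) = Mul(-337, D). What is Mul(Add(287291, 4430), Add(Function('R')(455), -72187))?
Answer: -65789503362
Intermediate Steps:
Mul(Add(287291, 4430), Add(Function('R')(455), -72187)) = Mul(Add(287291, 4430), Add(Mul(-337, 455), -72187)) = Mul(291721, Add(-153335, -72187)) = Mul(291721, -225522) = -65789503362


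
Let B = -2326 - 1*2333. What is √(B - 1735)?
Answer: I*√6394 ≈ 79.963*I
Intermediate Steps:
B = -4659 (B = -2326 - 2333 = -4659)
√(B - 1735) = √(-4659 - 1735) = √(-6394) = I*√6394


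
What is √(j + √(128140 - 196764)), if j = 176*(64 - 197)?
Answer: 2*√(-5852 + I*√4289) ≈ 0.85609 + 153.0*I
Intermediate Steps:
j = -23408 (j = 176*(-133) = -23408)
√(j + √(128140 - 196764)) = √(-23408 + √(128140 - 196764)) = √(-23408 + √(-68624)) = √(-23408 + 4*I*√4289)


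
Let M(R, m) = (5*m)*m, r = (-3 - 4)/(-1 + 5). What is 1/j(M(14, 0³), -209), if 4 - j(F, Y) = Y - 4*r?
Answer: 1/206 ≈ 0.0048544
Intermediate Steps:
r = -7/4 ≈ -1.7500
M(R, m) = 5*m²
j(F, Y) = -3 - Y (j(F, Y) = 4 - (Y - 4*(-7/4)) = 4 - (Y + 7) = 4 - (7 + Y) = 4 + (-7 - Y) = -3 - Y)
1/j(M(14, 0³), -209) = 1/(-3 - 1*(-209)) = 1/(-3 + 209) = 1/206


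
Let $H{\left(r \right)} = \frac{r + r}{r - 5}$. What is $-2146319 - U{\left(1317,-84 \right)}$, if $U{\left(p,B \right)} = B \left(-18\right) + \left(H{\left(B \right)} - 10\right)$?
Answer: $- \frac{191156237}{89} \approx -2.1478 \cdot 10^{6}$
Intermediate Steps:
$H{\left(r \right)} = \frac{2 r}{-5 + r}$
$U{\left(p,B \right)} = -10 - 18 B + \frac{2 B}{-5 + B}$ ($U{\left(p,B \right)} = B \left(-18\right) + \left(\frac{2 B}{-5 + B} - 10\right) = - 18 B + \left(\frac{2 B}{-5 + B} - 10\right) = - 18 B + \left(-10 + \frac{2 B}{-5 + B}\right) = -10 - 18 B + \frac{2 B}{-5 + B}$)
$-2146319 - U{\left(1317,-84 \right)} = -2146319 - \frac{2 \left(25 - 9 \left(-84\right)^{2} + 41 \left(-84\right)\right)}{-5 - 84} = -2146319 - \frac{2 \left(25 - 63504 - 3444\right)}{-89} = -2146319 - 2 \left(- \frac{1}{89}\right) \left(25 - 63504 - 3444\right) = -2146319 - 2 \left(- \frac{1}{89}\right) \left(-66923\right) = -2146319 - \frac{133846}{89} = - \frac{191156237}{89}$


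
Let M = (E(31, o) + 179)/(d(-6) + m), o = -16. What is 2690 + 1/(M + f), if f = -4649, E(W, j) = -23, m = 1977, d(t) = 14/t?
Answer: 18520788399/6885052 ≈ 2690.0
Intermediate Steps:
M = 117/1481 (M = (-23 + 179)/(14/(-6) + 1977) = 156/(14*(-⅙) + 1977) = 156/(-7/3 + 1977) = 156/(5924/3) = 156*(3/5924) = 117/1481 ≈ 0.079001)
2690 + 1/(M + f) = 2690 + 1/(117/1481 - 4649) = 2690 + 1/(-6885052/1481) = 2690 - 1481/6885052 = 18520788399/6885052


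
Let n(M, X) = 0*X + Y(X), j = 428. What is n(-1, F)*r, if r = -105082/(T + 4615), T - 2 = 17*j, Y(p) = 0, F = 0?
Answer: 0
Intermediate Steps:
T = 7278 (T = 2 + 17*428 = 2 + 7276 = 7278)
n(M, X) = 0 (n(M, X) = 0*X + 0 = 0 + 0 = 0)
r = -105082/11893 (r = -105082/(7278 + 4615) = -105082/11893 ≈ -8.8356)
n(-1, F)*r = 0*(-105082/11893) = 0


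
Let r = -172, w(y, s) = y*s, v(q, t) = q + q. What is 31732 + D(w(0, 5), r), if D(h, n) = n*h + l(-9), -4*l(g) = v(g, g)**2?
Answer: 31651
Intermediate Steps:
v(q, t) = 2*q
l(g) = -g**2 (l(g) = -4*g**2/4 = -g**2)
w(y, s) = s*y
D(h, n) = -81 + h*n (D(h, n) = n*h - 1*(-9)**2 = h*n - 1*81 = h*n - 81 = -81 + h*n)
31732 + D(w(0, 5), r) = 31732 + (-81 + (5*0)*(-172)) = 31732 + (-81 + 0*(-172)) = 31732 + (-81 + 0) = 31732 - 81 = 31651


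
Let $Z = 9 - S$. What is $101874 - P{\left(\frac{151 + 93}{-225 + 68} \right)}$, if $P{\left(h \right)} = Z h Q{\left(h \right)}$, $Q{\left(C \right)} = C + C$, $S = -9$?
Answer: $\frac{2508948930}{24649} \approx 1.0179 \cdot 10^{5}$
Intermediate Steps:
$Q{\left(C \right)} = 2 C$
$Z = 18$ ($Z = 9 - -9 = 9 + 9 = 18$)
$P{\left(h \right)} = 36 h^{2}$ ($P{\left(h \right)} = 18 h 2 h = 18 \cdot 2 h^{2} = 36 h^{2}$)
$101874 - P{\left(\frac{151 + 93}{-225 + 68} \right)} = 101874 - 36 \left(\frac{151 + 93}{-225 + 68}\right)^{2} = 101874 - 36 \left(\frac{244}{-157}\right)^{2} = 101874 - 36 \left(244 \left(- \frac{1}{157}\right)\right)^{2} = 101874 - 36 \left(- \frac{244}{157}\right)^{2} = 101874 - 36 \cdot \frac{59536}{24649} = 101874 - \frac{2143296}{24649} = \frac{2508948930}{24649}$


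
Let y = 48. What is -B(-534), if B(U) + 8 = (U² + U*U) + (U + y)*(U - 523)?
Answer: -1084006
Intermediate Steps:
B(U) = -8 + 2*U² + (-523 + U)*(48 + U) (B(U) = -8 + ((U² + U*U) + (U + 48)*(U - 523)) = -8 + ((U² + U²) + (48 + U)*(-523 + U)) = -8 + (2*U² + (-523 + U)*(48 + U)) = -8 + 2*U² + (-523 + U)*(48 + U))
-B(-534) = -(-25112 - 475*(-534) + 3*(-534)²) = -(-25112 + 253650 + 3*285156) = -(-25112 + 253650 + 855468) = -1*1084006 = -1084006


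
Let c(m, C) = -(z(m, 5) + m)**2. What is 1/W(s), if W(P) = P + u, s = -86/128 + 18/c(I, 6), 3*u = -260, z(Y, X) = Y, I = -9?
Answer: -576/50339 ≈ -0.011442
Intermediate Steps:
u = -260/3 (u = (1/3)*(-260) = -260/3 ≈ -86.667)
c(m, C) = -4*m**2 (c(m, C) = -(m + m)**2 = -(2*m)**2 = -4*m**2)
s = -419/576 (s = -86/128 + 18/((-4*(-9)**2)) = -86*1/128 + 18/((-4*81)) = -43/64 + 18/(-324) = -43/64 + 18*(-1/324) = -43/64 - 1/18 = -419/576 ≈ -0.72743)
W(P) = -260/3 + P (W(P) = P - 260/3 = -260/3 + P)
1/W(s) = 1/(-260/3 - 419/576) = 1/(-50339/576) = -576/50339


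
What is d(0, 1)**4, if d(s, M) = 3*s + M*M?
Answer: 1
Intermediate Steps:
d(s, M) = M**2 + 3*s (d(s, M) = 3*s + M**2 = M**2 + 3*s)
d(0, 1)**4 = (1**2 + 3*0)**4 = (1 + 0)**4 = 1**4 = 1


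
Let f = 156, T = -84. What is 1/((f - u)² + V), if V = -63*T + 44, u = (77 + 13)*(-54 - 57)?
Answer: 1/102946652 ≈ 9.7138e-9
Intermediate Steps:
u = -9990 (u = 90*(-111) = -9990)
V = 5336 (V = -63*(-84) + 44 = 5292 + 44 = 5336)
1/((f - u)² + V) = 1/((156 - 1*(-9990))² + 5336) = 1/((156 + 9990)² + 5336) = 1/(10146² + 5336) = 1/(102941316 + 5336) = 1/102946652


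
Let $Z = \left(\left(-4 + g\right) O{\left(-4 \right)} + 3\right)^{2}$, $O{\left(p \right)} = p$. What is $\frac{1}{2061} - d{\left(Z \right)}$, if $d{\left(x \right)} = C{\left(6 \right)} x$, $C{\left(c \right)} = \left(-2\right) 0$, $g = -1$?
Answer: $\frac{1}{2061} \approx 0.0004852$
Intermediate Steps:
$C{\left(c \right)} = 0$
$Z = 529$ ($Z = \left(\left(-4 - 1\right) \left(-4\right) + 3\right)^{2} = \left(\left(-5\right) \left(-4\right) + 3\right)^{2} = \left(20 + 3\right)^{2} = 23^{2} = 529$)
$d{\left(x \right)} = 0$ ($d{\left(x \right)} = 0 x = 0$)
$\frac{1}{2061} - d{\left(Z \right)} = \frac{1}{2061} - 0 = \frac{1}{2061} + 0 = \frac{1}{2061}$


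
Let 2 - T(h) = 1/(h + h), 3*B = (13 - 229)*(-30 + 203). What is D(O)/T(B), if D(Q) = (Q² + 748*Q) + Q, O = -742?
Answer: -129392928/49825 ≈ -2596.9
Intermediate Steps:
B = -12456 (B = ((13 - 229)*(-30 + 203))/3 = (-216*173)/3 = (⅓)*(-37368) = -12456)
T(h) = 2 - 1/(2*h) (T(h) = 2 - 1/(h + h) = 2 - 1/(2*h))
D(Q) = Q² + 749*Q
D(O)/T(B) = (-742*(749 - 742))/(2 - ½/(-12456)) = (-742*7)/(2 - ½*(-1/12456)) = -5194/(2 + 1/24912) = -5194/49825/24912 = -5194*24912/49825 = -129392928/49825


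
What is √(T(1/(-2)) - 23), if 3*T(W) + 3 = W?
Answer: I*√870/6 ≈ 4.916*I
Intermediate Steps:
T(W) = -1 + W/3
√(T(1/(-2)) - 23) = √((-1 + (1/(-2))/3) - 23) = √((-1 + (1*(-½))/3) - 23) = √((-1 + (⅓)*(-½)) - 23) = √((-1 - ⅙) - 23) = √(-7/6 - 23) = √(-145/6) = I*√870/6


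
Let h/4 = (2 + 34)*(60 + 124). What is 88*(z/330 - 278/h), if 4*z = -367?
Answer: -210229/8280 ≈ -25.390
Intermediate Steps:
z = -367/4 (z = (¼)*(-367) = -367/4 ≈ -91.750)
h = 26496 (h = 4*((2 + 34)*(60 + 124)) = 4*(36*184) = 4*6624 = 26496)
88*(z/330 - 278/h) = 88*(-367/4/330 - 278/26496) = 88*(-367/4*1/330 - 278*1/26496) = 88*(-367/1320 - 139/13248) = 88*(-210229/728640) = -210229/8280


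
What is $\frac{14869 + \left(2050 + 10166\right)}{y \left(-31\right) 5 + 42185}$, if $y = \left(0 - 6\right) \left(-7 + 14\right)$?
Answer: $\frac{5417}{9739} \approx 0.55622$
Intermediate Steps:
$y = -42$ ($y = \left(-6\right) 7 = -42$)
$\frac{14869 + \left(2050 + 10166\right)}{y \left(-31\right) 5 + 42185} = \frac{14869 + \left(2050 + 10166\right)}{\left(-42\right) \left(-31\right) 5 + 42185} = \frac{14869 + 12216}{1302 \cdot 5 + 42185} = \frac{27085}{6510 + 42185} = \frac{27085}{48695} = 27085 \cdot \frac{1}{48695} = \frac{5417}{9739}$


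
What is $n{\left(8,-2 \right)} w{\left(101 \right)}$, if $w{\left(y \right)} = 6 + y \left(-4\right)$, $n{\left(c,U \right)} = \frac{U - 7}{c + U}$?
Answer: $597$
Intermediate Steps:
$n{\left(c,U \right)} = \frac{-7 + U}{U + c}$
$w{\left(y \right)} = 6 - 4 y$
$n{\left(8,-2 \right)} w{\left(101 \right)} = \frac{-7 - 2}{-2 + 8} \left(6 - 404\right) = \frac{1}{6} \left(-9\right) \left(6 - 404\right) = \frac{1}{6} \left(-9\right) \left(-398\right) = \left(- \frac{3}{2}\right) \left(-398\right) = 597$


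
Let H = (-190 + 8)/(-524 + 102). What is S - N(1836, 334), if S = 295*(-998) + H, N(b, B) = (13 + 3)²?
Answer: -62174435/211 ≈ -2.9467e+5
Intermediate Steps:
H = 91/211 (H = -182/(-422) = -182*(-1/422) = 91/211 ≈ 0.43128)
N(b, B) = 256 (N(b, B) = 16² = 256)
S = -62120419/211 (S = 295*(-998) + 91/211 = -294410 + 91/211 = -62120419/211 ≈ -2.9441e+5)
S - N(1836, 334) = -62120419/211 - 1*256 = -62120419/211 - 256 = -62174435/211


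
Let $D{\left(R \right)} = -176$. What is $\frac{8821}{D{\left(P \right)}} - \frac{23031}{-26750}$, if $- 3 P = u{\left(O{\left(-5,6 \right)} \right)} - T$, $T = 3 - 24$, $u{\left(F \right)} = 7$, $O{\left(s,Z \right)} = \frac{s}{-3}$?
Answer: $- \frac{115954147}{2354000} \approx -49.258$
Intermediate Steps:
$O{\left(s,Z \right)} = - \frac{s}{3}$ ($O{\left(s,Z \right)} = s \left(- \frac{1}{3}\right) = - \frac{s}{3}$)
$T = -21$
$P = - \frac{28}{3}$ ($P = - \frac{7 - -21}{3} = - \frac{7 + 21}{3} = \left(- \frac{1}{3}\right) 28 = - \frac{28}{3} \approx -9.3333$)
$\frac{8821}{D{\left(P \right)}} - \frac{23031}{-26750} = \frac{8821}{-176} - \frac{23031}{-26750} = 8821 \left(- \frac{1}{176}\right) - - \frac{23031}{26750} = - \frac{8821}{176} + \frac{23031}{26750} = - \frac{115954147}{2354000}$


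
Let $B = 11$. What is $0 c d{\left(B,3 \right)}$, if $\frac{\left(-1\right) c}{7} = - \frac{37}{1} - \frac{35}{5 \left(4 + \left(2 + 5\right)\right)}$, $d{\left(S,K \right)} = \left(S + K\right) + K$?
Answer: $0$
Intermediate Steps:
$d{\left(S,K \right)} = S + 2 K$ ($d{\left(S,K \right)} = \left(K + S\right) + K = S + 2 K$)
$c = \frac{2898}{11}$ ($c = - 7 \left(- \frac{37}{1} - \frac{35}{5 \left(4 + \left(2 + 5\right)\right)}\right) = - 7 \left(\left(-37\right) 1 - \frac{35}{5 \left(4 + 7\right)}\right) = - 7 \left(-37 - \frac{35}{5 \cdot 11}\right) = - 7 \left(-37 - \frac{35}{55}\right) = - 7 \left(-37 - \frac{7}{11}\right) = \left(-7\right) \left(- \frac{414}{11}\right) = \frac{2898}{11} \approx 263.45$)
$0 c d{\left(B,3 \right)} = 0 \cdot \frac{2898}{11} \left(11 + 2 \cdot 3\right) = 0 \left(11 + 6\right) = 0 \cdot 17 = 0$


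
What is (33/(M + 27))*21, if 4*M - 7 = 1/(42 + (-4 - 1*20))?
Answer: 49896/2071 ≈ 24.093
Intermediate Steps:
M = 127/72 (M = 7/4 + 1/(4*(42 + (-4 - 1*20))) = 7/4 + 1/(4*(42 + (-4 - 20))) = 7/4 + 1/(4*(42 - 24)) = 7/4 + (1/4)/18 = 7/4 + (1/4)*(1/18) = 7/4 + 1/72 = 127/72 ≈ 1.7639)
(33/(M + 27))*21 = (33/(127/72 + 27))*21 = (33/(2071/72))*21 = (33*(72/2071))*21 = (2376/2071)*21 = 49896/2071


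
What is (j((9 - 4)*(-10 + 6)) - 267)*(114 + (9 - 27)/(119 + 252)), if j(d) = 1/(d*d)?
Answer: -161251233/5300 ≈ -30425.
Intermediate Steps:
j(d) = d**(-2)
(j((9 - 4)*(-10 + 6)) - 267)*(114 + (9 - 27)/(119 + 252)) = (((9 - 4)*(-10 + 6))**(-2) - 267)*(114 + (9 - 27)/(119 + 252)) = ((5*(-4))**(-2) - 267)*(114 - 18/371) = ((-20)**(-2) - 267)*(114 - 18*1/371) = (1/400 - 267)*(114 - 18/371) = -106799/400*42276/371 = -161251233/5300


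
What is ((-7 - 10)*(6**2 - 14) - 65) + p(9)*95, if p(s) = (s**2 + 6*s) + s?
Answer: 13241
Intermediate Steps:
p(s) = s**2 + 7*s
((-7 - 10)*(6**2 - 14) - 65) + p(9)*95 = ((-7 - 10)*(6**2 - 14) - 65) + (9*(7 + 9))*95 = (-17*(36 - 14) - 65) + (9*16)*95 = (-17*22 - 65) + 144*95 = (-374 - 65) + 13680 = -439 + 13680 = 13241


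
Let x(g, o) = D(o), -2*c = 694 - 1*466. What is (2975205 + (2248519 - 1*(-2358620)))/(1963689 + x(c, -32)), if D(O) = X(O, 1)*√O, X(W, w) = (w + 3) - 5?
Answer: 14889365507016/3856074488753 + 30329376*I*√2/3856074488753 ≈ 3.8613 + 1.1123e-5*I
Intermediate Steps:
X(W, w) = -2 + w (X(W, w) = (3 + w) - 5 = -2 + w)
c = -114 (c = -(694 - 1*466)/2 = -(694 - 466)/2 = -½*228 = -114)
D(O) = -√O (D(O) = (-2 + 1)*√O = -√O)
x(g, o) = -√o
(2975205 + (2248519 - 1*(-2358620)))/(1963689 + x(c, -32)) = (2975205 + (2248519 - 1*(-2358620)))/(1963689 - √(-32)) = (2975205 + (2248519 + 2358620))/(1963689 - 4*I*√2) = (2975205 + 4607139)/(1963689 - 4*I*√2) = 7582344/(1963689 - 4*I*√2)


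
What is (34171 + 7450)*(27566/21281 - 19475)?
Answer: -17248571032489/21281 ≈ -8.1052e+8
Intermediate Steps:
(34171 + 7450)*(27566/21281 - 19475) = 41621*(27566*(1/21281) - 19475) = 41621*(27566/21281 - 19475) = 41621*(-414419909/21281) = -17248571032489/21281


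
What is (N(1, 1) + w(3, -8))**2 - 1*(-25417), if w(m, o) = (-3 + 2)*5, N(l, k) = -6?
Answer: 25538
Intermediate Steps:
w(m, o) = -5 (w(m, o) = -1*5 = -5)
(N(1, 1) + w(3, -8))**2 - 1*(-25417) = (-6 - 5)**2 - 1*(-25417) = (-11)**2 + 25417 = 121 + 25417 = 25538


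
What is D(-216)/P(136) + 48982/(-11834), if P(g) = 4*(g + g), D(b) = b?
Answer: -3490535/804712 ≈ -4.3376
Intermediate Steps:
P(g) = 8*g (P(g) = 4*(2*g) = 8*g)
D(-216)/P(136) + 48982/(-11834) = -216/(8*136) + 48982/(-11834) = -216/1088 + 48982*(-1/11834) = -216*1/1088 - 24491/5917 = -27/136 - 24491/5917 = -3490535/804712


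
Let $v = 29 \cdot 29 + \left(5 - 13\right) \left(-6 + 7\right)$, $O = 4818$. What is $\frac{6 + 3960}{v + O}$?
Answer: $\frac{3966}{5651} \approx 0.70182$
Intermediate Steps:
$v = 833$ ($v = 841 - 8 = 833$)
$\frac{6 + 3960}{v + O} = \frac{6 + 3960}{833 + 4818} = \frac{3966}{5651}$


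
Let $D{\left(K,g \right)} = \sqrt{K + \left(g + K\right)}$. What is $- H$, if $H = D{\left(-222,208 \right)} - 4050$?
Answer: $4050 - 2 i \sqrt{59} \approx 4050.0 - 15.362 i$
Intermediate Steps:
$D{\left(K,g \right)} = \sqrt{g + 2 K}$ ($D{\left(K,g \right)} = \sqrt{K + \left(K + g\right)} = \sqrt{g + 2 K}$)
$H = -4050 + 2 i \sqrt{59}$ ($H = \sqrt{208 + 2 \left(-222\right)} - 4050 = \sqrt{208 - 444} - 4050 = \sqrt{-236} - 4050 = 2 i \sqrt{59} - 4050 = -4050 + 2 i \sqrt{59} \approx -4050.0 + 15.362 i$)
$- H = - (-4050 + 2 i \sqrt{59}) = 4050 - 2 i \sqrt{59}$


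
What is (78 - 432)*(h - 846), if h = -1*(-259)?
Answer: 207798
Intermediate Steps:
h = 259
(78 - 432)*(h - 846) = (78 - 432)*(259 - 846) = -354*(-587) = 207798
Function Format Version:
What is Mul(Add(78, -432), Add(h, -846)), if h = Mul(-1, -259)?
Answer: 207798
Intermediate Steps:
h = 259
Mul(Add(78, -432), Add(h, -846)) = Mul(Add(78, -432), Add(259, -846)) = Mul(-354, -587) = 207798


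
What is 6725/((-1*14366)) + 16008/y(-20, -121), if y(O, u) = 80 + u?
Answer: -230246653/589006 ≈ -390.91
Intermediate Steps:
6725/((-1*14366)) + 16008/y(-20, -121) = 6725/((-1*14366)) + 16008/(80 - 121) = 6725/(-14366) + 16008/(-41) = 6725*(-1/14366) + 16008*(-1/41) = -6725/14366 - 16008/41 = -230246653/589006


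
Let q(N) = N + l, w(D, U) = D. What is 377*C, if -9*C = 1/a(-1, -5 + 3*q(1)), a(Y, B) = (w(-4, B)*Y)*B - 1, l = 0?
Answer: 377/81 ≈ 4.6543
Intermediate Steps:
q(N) = N (q(N) = N + 0 = N)
a(Y, B) = -1 - 4*B*Y (a(Y, B) = (-4*Y)*B - 1 = -4*B*Y - 1 = -1 - 4*B*Y)
C = 1/81 (C = -1/(9*(-1 - 4*(-5 + 3*1)*(-1))) = -1/(9*(-1 - 4*(-5 + 3)*(-1))) = -1/(9*(-1 - 4*(-2)*(-1))) = -1/(9*(-1 - 8)) = -⅑/(-9) = -⅑*(-⅑) = 1/81 ≈ 0.012346)
377*C = 377*(1/81) = 377/81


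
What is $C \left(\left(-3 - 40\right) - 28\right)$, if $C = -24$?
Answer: $1704$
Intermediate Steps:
$C \left(\left(-3 - 40\right) - 28\right) = - 24 \left(\left(-3 - 40\right) - 28\right) = - 24 \left(-43 - 28\right) = \left(-24\right) \left(-71\right) = 1704$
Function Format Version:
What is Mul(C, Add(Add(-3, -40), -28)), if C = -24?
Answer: 1704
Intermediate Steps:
Mul(C, Add(Add(-3, -40), -28)) = Mul(-24, Add(Add(-3, -40), -28)) = Mul(-24, Add(-43, -28)) = Mul(-24, -71) = 1704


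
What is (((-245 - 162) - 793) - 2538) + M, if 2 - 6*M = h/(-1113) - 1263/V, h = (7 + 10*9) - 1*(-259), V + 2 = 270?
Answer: -6687815857/1789704 ≈ -3736.8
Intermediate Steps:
V = 268 (V = -2 + 270 = 268)
h = 356 (h = (7 + 90) + 259 = 97 + 259 = 356)
M = 2097695/1789704 (M = ⅓ - (356/(-1113) - 1263/268)/6 = ⅓ - (356*(-1/1113) - 1263*1/268)/6 = ⅓ - (-356/1113 - 1263/268)/6 = ⅓ - ⅙*(-1501127/298284) = ⅓ + 1501127/1789704 = 2097695/1789704 ≈ 1.1721)
(((-245 - 162) - 793) - 2538) + M = (((-245 - 162) - 793) - 2538) + 2097695/1789704 = ((-407 - 793) - 2538) + 2097695/1789704 = (-1200 - 2538) + 2097695/1789704 = -3738 + 2097695/1789704 = -6687815857/1789704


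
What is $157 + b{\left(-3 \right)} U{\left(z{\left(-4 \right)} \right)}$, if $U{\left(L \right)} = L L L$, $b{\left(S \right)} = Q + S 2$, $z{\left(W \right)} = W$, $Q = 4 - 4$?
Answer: $541$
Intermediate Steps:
$Q = 0$ ($Q = 4 - 4 = 0$)
$b{\left(S \right)} = 2 S$ ($b{\left(S \right)} = 0 + S 2 = 0 + 2 S = 2 S$)
$U{\left(L \right)} = L^{3}$ ($U{\left(L \right)} = L^{2} L = L^{3}$)
$157 + b{\left(-3 \right)} U{\left(z{\left(-4 \right)} \right)} = 157 + 2 \left(-3\right) \left(-4\right)^{3} = 157 - -384 = 157 + 384 = 541$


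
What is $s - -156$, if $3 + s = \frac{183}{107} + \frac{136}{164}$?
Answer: $\frac{682352}{4387} \approx 155.54$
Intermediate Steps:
$s = - \frac{2020}{4387}$ ($s = -3 + \left(\frac{183}{107} + \frac{136}{164}\right) = -3 + \left(183 \cdot \frac{1}{107} + 136 \cdot \frac{1}{164}\right) = -3 + \left(\frac{183}{107} + \frac{34}{41}\right) = -3 + \frac{11141}{4387} = - \frac{2020}{4387} \approx -0.46045$)
$s - -156 = - \frac{2020}{4387} - -156 = - \frac{2020}{4387} + 156 = \frac{682352}{4387}$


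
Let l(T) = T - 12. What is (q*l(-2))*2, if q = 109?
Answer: -3052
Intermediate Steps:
l(T) = -12 + T
(q*l(-2))*2 = (109*(-12 - 2))*2 = (109*(-14))*2 = -1526*2 = -3052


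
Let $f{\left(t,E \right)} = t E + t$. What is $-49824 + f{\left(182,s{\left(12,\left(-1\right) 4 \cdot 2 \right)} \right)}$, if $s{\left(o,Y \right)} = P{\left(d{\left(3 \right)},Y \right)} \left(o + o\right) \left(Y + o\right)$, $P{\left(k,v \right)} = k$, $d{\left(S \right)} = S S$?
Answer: $107606$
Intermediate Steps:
$d{\left(S \right)} = S^{2}$
$s{\left(o,Y \right)} = 18 o \left(Y + o\right)$ ($s{\left(o,Y \right)} = 3^{2} \left(o + o\right) \left(Y + o\right) = 9 \cdot 2 o \left(Y + o\right) = 18 o \left(Y + o\right)$)
$f{\left(t,E \right)} = t + E t$ ($f{\left(t,E \right)} = E t + t = t + E t$)
$-49824 + f{\left(182,s{\left(12,\left(-1\right) 4 \cdot 2 \right)} \right)} = -49824 + 182 \left(1 + 18 \cdot 12 \left(\left(-1\right) 4 \cdot 2 + 12\right)\right) = -49824 + 182 \left(1 + 18 \cdot 12 \left(\left(-4\right) 2 + 12\right)\right) = -49824 + 182 \left(1 + 18 \cdot 12 \left(-8 + 12\right)\right) = -49824 + 182 \left(1 + 18 \cdot 12 \cdot 4\right) = -49824 + 182 \left(1 + 864\right) = -49824 + 182 \cdot 865 = -49824 + 157430 = 107606$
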